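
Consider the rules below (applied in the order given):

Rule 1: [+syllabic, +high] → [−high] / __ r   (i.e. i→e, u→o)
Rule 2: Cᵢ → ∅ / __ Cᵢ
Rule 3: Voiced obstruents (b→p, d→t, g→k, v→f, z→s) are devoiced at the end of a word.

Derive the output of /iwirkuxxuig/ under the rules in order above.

iwerkuxuik

Rule 1 (pre-rhotic lowering): /i/ is a high vowel immediately before /r/, so it lowers to [e]. /iwirkuxxuig/ → iwerkuxxuig.
Rule 2 (degemination): /xx/ is a geminate; the first /x/ deletes. /iwerkuxxuig/ → iwerkuxuig.
Rule 3 (final devoicing): /g/ is a voiced obstruent in word-final position, so it devoices to [k]. /iwerkuxuig/ → iwerkuxuik.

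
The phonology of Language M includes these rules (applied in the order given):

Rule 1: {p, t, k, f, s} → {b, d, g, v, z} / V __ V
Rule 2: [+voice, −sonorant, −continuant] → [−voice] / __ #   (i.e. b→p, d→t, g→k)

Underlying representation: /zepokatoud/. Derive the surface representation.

Rule 1 (intervocalic voicing): /p/ is a voiceless obstruent between vowels /e/ and /o/, so it voices to [b]. /k/ is a voiceless obstruent between vowels /o/ and /a/, so it voices to [g]. /t/ is a voiceless obstruent between vowels /a/ and /o/, so it voices to [d]. /zepokatoud/ → zebogadoud.
Rule 2 (final devoicing): /d/ is a voiced stop in word-final position, so it devoices to [t]. /zebogadoud/ → zebogadout.

zebogadout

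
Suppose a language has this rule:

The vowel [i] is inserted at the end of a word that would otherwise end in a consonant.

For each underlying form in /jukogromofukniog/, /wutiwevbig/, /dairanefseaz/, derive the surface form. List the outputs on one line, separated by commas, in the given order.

jukogromofukniogi, wutiwevbigi, dairanefseazi

/jukogromofukniog/: the form ends in the consonant /g/, so [i] is inserted word-finally. → [jukogromofukniogi].
/wutiwevbig/: the form ends in the consonant /g/, so [i] is inserted word-finally. → [wutiwevbigi].
/dairanefseaz/: the form ends in the consonant /z/, so [i] is inserted word-finally. → [dairanefseazi].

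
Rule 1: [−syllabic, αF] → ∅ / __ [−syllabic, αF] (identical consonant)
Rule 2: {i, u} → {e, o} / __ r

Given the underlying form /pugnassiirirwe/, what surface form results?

Rule 1 (degemination): /ss/ is a geminate; the first /s/ deletes. /pugnassiirirwe/ → pugnasiirirwe.
Rule 2 (pre-rhotic lowering): /i/ is a high vowel immediately before /r/, so it lowers to [e]. /i/ is a high vowel immediately before /r/, so it lowers to [e]. /pugnasiirirwe/ → pugnasiererwe.

pugnasiererwe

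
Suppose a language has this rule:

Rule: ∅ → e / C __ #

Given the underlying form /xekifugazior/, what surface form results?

the form ends in the consonant /r/, so [e] is inserted word-finally.
Surface form: [xekifugaziore].

xekifugaziore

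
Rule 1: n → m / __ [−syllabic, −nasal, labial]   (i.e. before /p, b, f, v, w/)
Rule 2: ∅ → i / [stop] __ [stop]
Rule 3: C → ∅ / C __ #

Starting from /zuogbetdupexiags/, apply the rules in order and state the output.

zuogibetidupexiag

Rule 1 (nasal place assimilation): no segment meets the environment; /zuogbetdupexiags/ is unchanged.
Rule 2 (stop-cluster i-epenthesis): /g/ and /b/ form a stop–stop cluster, so [i] is inserted between them. /t/ and /d/ form a stop–stop cluster, so [i] is inserted between them. /zuogbetdupexiags/ → zuogibetidupexiags.
Rule 3 (final cluster simplification): /s/ is the second consonant of a word-final cluster /gs/, so it deletes. /zuogibetidupexiags/ → zuogibetidupexiag.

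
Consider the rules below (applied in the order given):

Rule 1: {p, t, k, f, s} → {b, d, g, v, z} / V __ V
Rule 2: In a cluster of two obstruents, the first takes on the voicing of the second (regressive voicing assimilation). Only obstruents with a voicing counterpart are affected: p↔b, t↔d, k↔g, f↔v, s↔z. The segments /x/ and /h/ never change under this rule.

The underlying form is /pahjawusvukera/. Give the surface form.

Rule 1 (intervocalic voicing): /k/ is a voiceless obstruent between vowels /u/ and /e/, so it voices to [g]. /pahjawusvukera/ → pahjawusvugera.
Rule 2 (regressive voicing assimilation): /s/ precedes the voiced obstruent /v/, so it voices to [z] by assimilation. /pahjawusvugera/ → pahjawuzvugera.

pahjawuzvugera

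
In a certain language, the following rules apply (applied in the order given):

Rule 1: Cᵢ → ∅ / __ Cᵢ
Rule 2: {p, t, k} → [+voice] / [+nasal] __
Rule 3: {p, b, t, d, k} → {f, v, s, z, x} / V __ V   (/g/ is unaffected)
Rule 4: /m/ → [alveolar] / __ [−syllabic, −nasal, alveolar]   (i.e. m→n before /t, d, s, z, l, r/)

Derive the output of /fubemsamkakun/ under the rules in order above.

fuvensamgaxun

Rule 1 (degemination): no segment meets the environment; /fubemsamkakun/ is unchanged.
Rule 2 (post-nasal voicing): /k/ is a voiceless stop immediately after the nasal /m/, so it voices to [g]. /fubemsamkakun/ → fubemsamgakun.
Rule 3 (intervocalic spirantization): /b/ is a stop between vowels /u/ and /e/, so it spirantizes to the fricative [v]. /k/ is a stop between vowels /a/ and /u/, so it spirantizes to the fricative [x]. /fubemsamgakun/ → fuvemsamgaxun.
Rule 4 (nasal place assimilation): /m/ precedes the alveolar consonant /s/, so it assimilates in place to [n]. /fuvemsamgaxun/ → fuvensamgaxun.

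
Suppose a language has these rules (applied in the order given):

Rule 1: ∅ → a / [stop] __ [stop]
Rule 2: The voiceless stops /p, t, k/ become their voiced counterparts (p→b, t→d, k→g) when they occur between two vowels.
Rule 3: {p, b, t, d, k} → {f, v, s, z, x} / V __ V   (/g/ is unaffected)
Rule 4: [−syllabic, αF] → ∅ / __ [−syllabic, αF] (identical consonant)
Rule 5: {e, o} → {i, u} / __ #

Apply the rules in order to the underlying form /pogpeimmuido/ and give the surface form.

Rule 1 (stop-cluster a-epenthesis): /g/ and /p/ form a stop–stop cluster, so [a] is inserted between them. /pogpeimmuido/ → pogapeimmuido.
Rule 2 (intervocalic voicing): /p/ is a voiceless stop between vowels /a/ and /e/, so it voices to [b]. /pogapeimmuido/ → pogabeimmuido.
Rule 3 (intervocalic spirantization): /b/ is a stop between vowels /a/ and /e/, so it spirantizes to the fricative [v]. /d/ is a stop between vowels /i/ and /o/, so it spirantizes to the fricative [z]. /pogabeimmuido/ → pogaveimmuizo.
Rule 4 (degemination): /mm/ is a geminate; the first /m/ deletes. /pogaveimmuizo/ → pogaveimuizo.
Rule 5 (final vowel raising): /o/ is a mid vowel in word-final position, so it raises to [u]. /pogaveimuizo/ → pogaveimuizu.

pogaveimuizu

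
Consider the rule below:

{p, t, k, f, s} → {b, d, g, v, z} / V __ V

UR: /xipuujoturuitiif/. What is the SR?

Scanning /xipuujoturuitiif/: /p/ is a voiceless obstruent between vowels /i/ and /u/, so it voices to [b]; /t/ is a voiceless obstruent between vowels /o/ and /u/, so it voices to [d]; /t/ is a voiceless obstruent between vowels /i/ and /i/, so it voices to [d]; /f/ at position 16 is not in the conditioning environment.
Result: [xibuujoduruidiif].

xibuujoduruidiif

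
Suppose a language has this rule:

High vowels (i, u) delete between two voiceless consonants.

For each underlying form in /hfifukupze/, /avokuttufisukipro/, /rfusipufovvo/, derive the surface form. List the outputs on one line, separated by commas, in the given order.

hffkpze, avokttfskpro, rfspfovvo

/hfifukupze/: /i/ is a high vowel flanked by voiceless consonants /f/ and /f/, so it deletes. /u/ is a high vowel flanked by voiceless consonants /f/ and /k/, so it deletes. /u/ is a high vowel flanked by voiceless consonants /k/ and /p/, so it deletes. → [hffkpze].
/avokuttufisukipro/: /u/ is a high vowel flanked by voiceless consonants /k/ and /t/, so it deletes. /u/ is a high vowel flanked by voiceless consonants /t/ and /f/, so it deletes. /i/ is a high vowel flanked by voiceless consonants /f/ and /s/, so it deletes. /u/ is a high vowel flanked by voiceless consonants /s/ and /k/, so it deletes. /i/ is a high vowel flanked by voiceless consonants /k/ and /p/, so it deletes. → [avokttfskpro].
/rfusipufovvo/: /u/ is a high vowel flanked by voiceless consonants /f/ and /s/, so it deletes. /i/ is a high vowel flanked by voiceless consonants /s/ and /p/, so it deletes. /u/ is a high vowel flanked by voiceless consonants /p/ and /f/, so it deletes. → [rfspfovvo].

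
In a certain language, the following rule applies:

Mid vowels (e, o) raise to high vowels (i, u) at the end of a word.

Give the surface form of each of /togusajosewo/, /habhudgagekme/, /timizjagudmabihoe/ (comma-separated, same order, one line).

/togusajosewo/: /o/ is a mid vowel in word-final position, so it raises to [u]. → [togusajosewu].
/habhudgagekme/: /e/ is a mid vowel in word-final position, so it raises to [i]. → [habhudgagekmi].
/timizjagudmabihoe/: /e/ is a mid vowel in word-final position, so it raises to [i]. → [timizjagudmabihoi].

togusajosewu, habhudgagekmi, timizjagudmabihoi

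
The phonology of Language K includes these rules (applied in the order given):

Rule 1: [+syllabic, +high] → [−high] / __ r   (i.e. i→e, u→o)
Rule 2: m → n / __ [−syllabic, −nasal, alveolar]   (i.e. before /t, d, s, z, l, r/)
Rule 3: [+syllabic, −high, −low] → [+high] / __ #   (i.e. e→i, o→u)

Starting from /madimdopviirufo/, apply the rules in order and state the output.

madindopvierufu

Rule 1 (pre-rhotic lowering): /i/ is a high vowel immediately before /r/, so it lowers to [e]. /madimdopviirufo/ → madimdopvierufo.
Rule 2 (nasal place assimilation): /m/ precedes the alveolar consonant /d/, so it assimilates in place to [n]. /madimdopvierufo/ → madindopvierufo.
Rule 3 (final vowel raising): /o/ is a mid vowel in word-final position, so it raises to [u]. /madindopvierufo/ → madindopvierufu.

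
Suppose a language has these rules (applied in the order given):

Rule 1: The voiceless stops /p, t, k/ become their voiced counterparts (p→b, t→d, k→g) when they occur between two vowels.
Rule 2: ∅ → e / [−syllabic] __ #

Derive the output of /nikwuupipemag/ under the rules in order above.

nikwuubibemage

Rule 1 (intervocalic voicing): /p/ is a voiceless stop between vowels /u/ and /i/, so it voices to [b]. /p/ is a voiceless stop between vowels /i/ and /e/, so it voices to [b]. /nikwuupipemag/ → nikwuubibemag.
Rule 2 (final e-epenthesis): the form ends in the consonant /g/, so [e] is inserted word-finally. /nikwuubibemag/ → nikwuubibemage.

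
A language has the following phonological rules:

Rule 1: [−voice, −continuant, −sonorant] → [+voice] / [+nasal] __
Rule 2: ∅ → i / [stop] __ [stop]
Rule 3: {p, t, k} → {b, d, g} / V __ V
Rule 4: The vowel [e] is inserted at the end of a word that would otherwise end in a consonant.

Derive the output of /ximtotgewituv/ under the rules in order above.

ximdodigewiduve

Rule 1 (post-nasal voicing): /t/ is a voiceless stop immediately after the nasal /m/, so it voices to [d]. /ximtotgewituv/ → ximdotgewituv.
Rule 2 (stop-cluster i-epenthesis): /t/ and /g/ form a stop–stop cluster, so [i] is inserted between them. /ximdotgewituv/ → ximdotigewituv.
Rule 3 (intervocalic voicing): /t/ is a voiceless stop between vowels /o/ and /i/, so it voices to [d]. /t/ is a voiceless stop between vowels /i/ and /u/, so it voices to [d]. /ximdotigewituv/ → ximdodigewiduv.
Rule 4 (final e-epenthesis): the form ends in the consonant /v/, so [e] is inserted word-finally. /ximdodigewiduv/ → ximdodigewiduve.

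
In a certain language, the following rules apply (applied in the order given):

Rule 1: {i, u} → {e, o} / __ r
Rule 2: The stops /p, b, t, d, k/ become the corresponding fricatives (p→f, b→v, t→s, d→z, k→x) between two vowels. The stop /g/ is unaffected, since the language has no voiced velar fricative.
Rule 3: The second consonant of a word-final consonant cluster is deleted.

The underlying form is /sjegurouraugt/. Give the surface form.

sjegorooraug

Rule 1 (pre-rhotic lowering): /u/ is a high vowel immediately before /r/, so it lowers to [o]. /u/ is a high vowel immediately before /r/, so it lowers to [o]. /sjegurouraugt/ → sjegorooraugt.
Rule 2 (intervocalic spirantization): no segment meets the environment; /sjegorooraugt/ is unchanged.
Rule 3 (final cluster simplification): /t/ is the second consonant of a word-final cluster /gt/, so it deletes. /sjegorooraugt/ → sjegorooraug.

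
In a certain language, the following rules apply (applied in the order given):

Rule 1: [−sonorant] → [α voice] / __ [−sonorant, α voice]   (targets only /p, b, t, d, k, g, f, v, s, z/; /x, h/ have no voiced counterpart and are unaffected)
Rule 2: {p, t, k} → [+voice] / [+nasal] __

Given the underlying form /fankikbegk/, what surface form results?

Rule 1 (regressive voicing assimilation): /k/ precedes the voiced obstruent /b/, so it voices to [g] by assimilation. /g/ precedes the voiceless obstruent /k/, so it devoices to [k] by assimilation. /fankikbegk/ → fankigbekk.
Rule 2 (post-nasal voicing): /k/ is a voiceless stop immediately after the nasal /n/, so it voices to [g]. /fankigbekk/ → fangigbekk.

fangigbekk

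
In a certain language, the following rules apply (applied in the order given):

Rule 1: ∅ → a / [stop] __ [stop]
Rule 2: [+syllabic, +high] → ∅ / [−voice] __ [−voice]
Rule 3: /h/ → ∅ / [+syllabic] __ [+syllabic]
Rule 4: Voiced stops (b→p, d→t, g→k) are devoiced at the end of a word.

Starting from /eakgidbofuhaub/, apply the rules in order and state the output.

eakagidabofhaup

Rule 1 (stop-cluster a-epenthesis): /k/ and /g/ form a stop–stop cluster, so [a] is inserted between them. /d/ and /b/ form a stop–stop cluster, so [a] is inserted between them. /eakgidbofuhaub/ → eakagidabofuhaub.
Rule 2 (high vowel syncope): /u/ is a high vowel flanked by voiceless consonants /f/ and /h/, so it deletes. /eakagidabofuhaub/ → eakagidabofhaub.
Rule 3 (intervocalic h-deletion): no segment meets the environment; /eakagidabofhaub/ is unchanged.
Rule 4 (final devoicing): /b/ is a voiced stop in word-final position, so it devoices to [p]. /eakagidabofhaub/ → eakagidabofhaup.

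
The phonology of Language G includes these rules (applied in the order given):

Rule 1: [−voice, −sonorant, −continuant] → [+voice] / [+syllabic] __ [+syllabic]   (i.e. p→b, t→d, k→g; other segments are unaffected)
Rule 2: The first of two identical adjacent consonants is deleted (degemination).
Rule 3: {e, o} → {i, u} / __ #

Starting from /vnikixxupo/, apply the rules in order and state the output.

vnigixubu

Rule 1 (intervocalic voicing): /k/ is a voiceless stop between vowels /i/ and /i/, so it voices to [g]. /p/ is a voiceless stop between vowels /u/ and /o/, so it voices to [b]. /vnikixxupo/ → vnigixxubo.
Rule 2 (degemination): /xx/ is a geminate; the first /x/ deletes. /vnigixxubo/ → vnigixubo.
Rule 3 (final vowel raising): /o/ is a mid vowel in word-final position, so it raises to [u]. /vnigixubo/ → vnigixubu.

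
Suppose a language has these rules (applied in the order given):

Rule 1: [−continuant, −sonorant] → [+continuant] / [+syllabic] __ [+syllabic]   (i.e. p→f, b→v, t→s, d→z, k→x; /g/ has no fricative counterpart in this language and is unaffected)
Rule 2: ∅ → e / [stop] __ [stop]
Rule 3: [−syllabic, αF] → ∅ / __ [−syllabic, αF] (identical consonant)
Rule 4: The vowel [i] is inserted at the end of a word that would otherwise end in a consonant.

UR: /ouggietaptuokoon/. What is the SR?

ougegiesapetuoxooni

Rule 1 (intervocalic spirantization): /t/ is a stop between vowels /e/ and /a/, so it spirantizes to the fricative [s]. /k/ is a stop between vowels /o/ and /o/, so it spirantizes to the fricative [x]. /ouggietaptuokoon/ → ouggiesaptuoxoon.
Rule 2 (stop-cluster e-epenthesis): /g/ and /g/ form a stop–stop cluster, so [e] is inserted between them. /p/ and /t/ form a stop–stop cluster, so [e] is inserted between them. /ouggiesaptuoxoon/ → ougegiesapetuoxoon.
Rule 3 (degemination): no segment meets the environment; /ougegiesapetuoxoon/ is unchanged.
Rule 4 (final i-epenthesis): the form ends in the consonant /n/, so [i] is inserted word-finally. /ougegiesapetuoxoon/ → ougegiesapetuoxooni.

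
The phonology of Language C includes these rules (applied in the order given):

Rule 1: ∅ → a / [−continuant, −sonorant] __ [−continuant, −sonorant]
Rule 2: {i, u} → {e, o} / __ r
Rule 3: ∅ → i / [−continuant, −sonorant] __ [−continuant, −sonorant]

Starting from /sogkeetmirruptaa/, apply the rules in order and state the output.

sogakeetmerrupataa

Rule 1 (stop-cluster a-epenthesis): /g/ and /k/ form a stop–stop cluster, so [a] is inserted between them. /p/ and /t/ form a stop–stop cluster, so [a] is inserted between them. /sogkeetmirruptaa/ → sogakeetmirrupataa.
Rule 2 (pre-rhotic lowering): /i/ is a high vowel immediately before /r/, so it lowers to [e]. /sogakeetmirrupataa/ → sogakeetmerrupataa.
Rule 3 (stop-cluster i-epenthesis): no segment meets the environment; /sogakeetmerrupataa/ is unchanged.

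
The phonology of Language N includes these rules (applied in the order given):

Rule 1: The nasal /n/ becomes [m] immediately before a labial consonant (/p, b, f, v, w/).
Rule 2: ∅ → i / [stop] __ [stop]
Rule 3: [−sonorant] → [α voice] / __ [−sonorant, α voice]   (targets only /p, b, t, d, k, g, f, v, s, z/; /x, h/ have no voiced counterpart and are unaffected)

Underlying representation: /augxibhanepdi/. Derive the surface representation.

Rule 1 (nasal place assimilation): no segment meets the environment; /augxibhanepdi/ is unchanged.
Rule 2 (stop-cluster i-epenthesis): /p/ and /d/ form a stop–stop cluster, so [i] is inserted between them. /augxibhanepdi/ → augxibhanepidi.
Rule 3 (regressive voicing assimilation): /g/ precedes the voiceless obstruent /x/, so it devoices to [k] by assimilation. /b/ precedes the voiceless obstruent /h/, so it devoices to [p] by assimilation. /augxibhanepidi/ → aukxiphanepidi.

aukxiphanepidi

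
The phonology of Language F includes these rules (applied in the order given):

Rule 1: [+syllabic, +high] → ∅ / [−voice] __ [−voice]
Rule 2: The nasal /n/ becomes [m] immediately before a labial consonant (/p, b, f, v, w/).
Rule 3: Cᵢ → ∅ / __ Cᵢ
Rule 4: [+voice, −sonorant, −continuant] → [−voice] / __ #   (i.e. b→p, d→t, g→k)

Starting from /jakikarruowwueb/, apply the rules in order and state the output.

jakaruowuep

Rule 1 (high vowel syncope): /i/ is a high vowel flanked by voiceless consonants /k/ and /k/, so it deletes. /jakikarruowwueb/ → jakkarruowwueb.
Rule 2 (nasal place assimilation): no segment meets the environment; /jakkarruowwueb/ is unchanged.
Rule 3 (degemination): /kk/ is a geminate; the first /k/ deletes. /rr/ is a geminate; the first /r/ deletes. /ww/ is a geminate; the first /w/ deletes. /jakkarruowwueb/ → jakaruowueb.
Rule 4 (final devoicing): /b/ is a voiced stop in word-final position, so it devoices to [p]. /jakaruowueb/ → jakaruowuep.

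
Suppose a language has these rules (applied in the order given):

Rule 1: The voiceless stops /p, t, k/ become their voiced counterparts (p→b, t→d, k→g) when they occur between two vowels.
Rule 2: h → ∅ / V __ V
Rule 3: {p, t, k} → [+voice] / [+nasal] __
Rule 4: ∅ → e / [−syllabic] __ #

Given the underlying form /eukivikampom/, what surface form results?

Rule 1 (intervocalic voicing): /k/ is a voiceless stop between vowels /u/ and /i/, so it voices to [g]. /k/ is a voiceless stop between vowels /i/ and /a/, so it voices to [g]. /eukivikampom/ → eugivigampom.
Rule 2 (intervocalic h-deletion): no segment meets the environment; /eugivigampom/ is unchanged.
Rule 3 (post-nasal voicing): /p/ is a voiceless stop immediately after the nasal /m/, so it voices to [b]. /eugivigampom/ → eugivigambom.
Rule 4 (final e-epenthesis): the form ends in the consonant /m/, so [e] is inserted word-finally. /eugivigambom/ → eugivigambome.

eugivigambome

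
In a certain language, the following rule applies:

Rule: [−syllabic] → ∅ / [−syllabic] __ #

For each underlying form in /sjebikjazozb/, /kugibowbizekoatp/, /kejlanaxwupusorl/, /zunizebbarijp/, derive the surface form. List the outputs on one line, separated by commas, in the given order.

sjebikjazoz, kugibowbizekoat, kejlanaxwupusor, zunizebbarij

/sjebikjazozb/: /b/ is the second consonant of a word-final cluster /zb/, so it deletes. → [sjebikjazoz].
/kugibowbizekoatp/: /p/ is the second consonant of a word-final cluster /tp/, so it deletes. → [kugibowbizekoat].
/kejlanaxwupusorl/: /l/ is the second consonant of a word-final cluster /rl/, so it deletes. → [kejlanaxwupusor].
/zunizebbarijp/: /p/ is the second consonant of a word-final cluster /jp/, so it deletes. → [zunizebbarij].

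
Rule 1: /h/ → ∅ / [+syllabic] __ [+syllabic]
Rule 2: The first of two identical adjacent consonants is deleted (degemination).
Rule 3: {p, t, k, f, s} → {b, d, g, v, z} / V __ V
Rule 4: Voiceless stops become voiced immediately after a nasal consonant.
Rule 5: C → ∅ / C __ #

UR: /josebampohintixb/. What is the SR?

jozebamboindix

Rule 1 (intervocalic h-deletion): /h/ occurs between vowels /o/ and /i/, so it deletes. /josebampohintixb/ → josebampointixb.
Rule 2 (degemination): no segment meets the environment; /josebampointixb/ is unchanged.
Rule 3 (intervocalic voicing): /s/ is a voiceless obstruent between vowels /o/ and /e/, so it voices to [z]. /josebampointixb/ → jozebampointixb.
Rule 4 (post-nasal voicing): /p/ is a voiceless stop immediately after the nasal /m/, so it voices to [b]. /t/ is a voiceless stop immediately after the nasal /n/, so it voices to [d]. /jozebampointixb/ → jozebamboindixb.
Rule 5 (final cluster simplification): /b/ is the second consonant of a word-final cluster /xb/, so it deletes. /jozebamboindixb/ → jozebamboindix.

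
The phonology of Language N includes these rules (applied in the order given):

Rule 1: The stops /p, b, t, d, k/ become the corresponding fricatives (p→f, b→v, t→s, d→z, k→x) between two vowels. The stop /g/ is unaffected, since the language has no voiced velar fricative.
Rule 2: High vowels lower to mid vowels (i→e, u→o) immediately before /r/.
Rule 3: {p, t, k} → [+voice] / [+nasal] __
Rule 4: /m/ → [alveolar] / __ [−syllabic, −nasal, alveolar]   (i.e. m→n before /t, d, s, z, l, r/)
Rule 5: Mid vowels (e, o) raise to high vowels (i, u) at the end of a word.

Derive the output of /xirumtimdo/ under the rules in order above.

xerundindu

Rule 1 (intervocalic spirantization): no segment meets the environment; /xirumtimdo/ is unchanged.
Rule 2 (pre-rhotic lowering): /i/ is a high vowel immediately before /r/, so it lowers to [e]. /xirumtimdo/ → xerumtimdo.
Rule 3 (post-nasal voicing): /t/ is a voiceless stop immediately after the nasal /m/, so it voices to [d]. /xerumtimdo/ → xerumdimdo.
Rule 4 (nasal place assimilation): /m/ precedes the alveolar consonant /d/, so it assimilates in place to [n]. /m/ precedes the alveolar consonant /d/, so it assimilates in place to [n]. /xerumdimdo/ → xerundindo.
Rule 5 (final vowel raising): /o/ is a mid vowel in word-final position, so it raises to [u]. /xerundindo/ → xerundindu.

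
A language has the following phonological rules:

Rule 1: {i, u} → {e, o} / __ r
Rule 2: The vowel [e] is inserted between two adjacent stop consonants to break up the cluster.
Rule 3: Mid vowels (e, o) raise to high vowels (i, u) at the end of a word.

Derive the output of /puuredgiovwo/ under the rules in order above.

Rule 1 (pre-rhotic lowering): /u/ is a high vowel immediately before /r/, so it lowers to [o]. /puuredgiovwo/ → puoredgiovwo.
Rule 2 (stop-cluster e-epenthesis): /d/ and /g/ form a stop–stop cluster, so [e] is inserted between them. /puoredgiovwo/ → puoredegiovwo.
Rule 3 (final vowel raising): /o/ is a mid vowel in word-final position, so it raises to [u]. /puoredegiovwo/ → puoredegiovwu.

puoredegiovwu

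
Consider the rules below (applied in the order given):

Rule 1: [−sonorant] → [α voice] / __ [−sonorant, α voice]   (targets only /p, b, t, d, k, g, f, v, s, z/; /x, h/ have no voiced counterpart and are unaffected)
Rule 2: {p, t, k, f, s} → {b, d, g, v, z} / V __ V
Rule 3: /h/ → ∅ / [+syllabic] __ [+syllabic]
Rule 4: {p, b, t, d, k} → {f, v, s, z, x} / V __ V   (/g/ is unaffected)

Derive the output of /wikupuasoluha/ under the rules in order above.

wiguvuazolua

Rule 1 (regressive voicing assimilation): no segment meets the environment; /wikupuasoluha/ is unchanged.
Rule 2 (intervocalic voicing): /k/ is a voiceless obstruent between vowels /i/ and /u/, so it voices to [g]. /p/ is a voiceless obstruent between vowels /u/ and /u/, so it voices to [b]. /s/ is a voiceless obstruent between vowels /a/ and /o/, so it voices to [z]. /wikupuasoluha/ → wigubuazoluha.
Rule 3 (intervocalic h-deletion): /h/ occurs between vowels /u/ and /a/, so it deletes. /wigubuazoluha/ → wigubuazolua.
Rule 4 (intervocalic spirantization): /b/ is a stop between vowels /u/ and /u/, so it spirantizes to the fricative [v]. /wigubuazolua/ → wiguvuazolua.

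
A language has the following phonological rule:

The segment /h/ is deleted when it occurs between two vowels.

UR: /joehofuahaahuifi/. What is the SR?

joeofuaaauifi

/h/ occurs between vowels /e/ and /o/, so it deletes.
/h/ occurs between vowels /a/ and /a/, so it deletes.
/h/ occurs between vowels /a/ and /u/, so it deletes.
Surface form: [joeofuaaauifi].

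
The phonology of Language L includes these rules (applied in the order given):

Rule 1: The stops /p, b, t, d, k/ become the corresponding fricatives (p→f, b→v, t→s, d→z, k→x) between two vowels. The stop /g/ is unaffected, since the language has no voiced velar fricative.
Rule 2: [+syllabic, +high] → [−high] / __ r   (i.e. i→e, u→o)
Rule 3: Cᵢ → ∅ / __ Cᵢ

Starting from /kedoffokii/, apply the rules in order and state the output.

kezofoxii

Rule 1 (intervocalic spirantization): /d/ is a stop between vowels /e/ and /o/, so it spirantizes to the fricative [z]. /k/ is a stop between vowels /o/ and /i/, so it spirantizes to the fricative [x]. /kedoffokii/ → kezoffoxii.
Rule 2 (pre-rhotic lowering): no segment meets the environment; /kezoffoxii/ is unchanged.
Rule 3 (degemination): /ff/ is a geminate; the first /f/ deletes. /kezoffoxii/ → kezofoxii.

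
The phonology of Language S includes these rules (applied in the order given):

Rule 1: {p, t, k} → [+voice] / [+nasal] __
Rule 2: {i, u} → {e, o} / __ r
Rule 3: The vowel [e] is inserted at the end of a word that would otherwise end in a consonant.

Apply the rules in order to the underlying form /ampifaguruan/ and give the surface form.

ambifagoruane

Rule 1 (post-nasal voicing): /p/ is a voiceless stop immediately after the nasal /m/, so it voices to [b]. /ampifaguruan/ → ambifaguruan.
Rule 2 (pre-rhotic lowering): /u/ is a high vowel immediately before /r/, so it lowers to [o]. /ambifaguruan/ → ambifagoruan.
Rule 3 (final e-epenthesis): the form ends in the consonant /n/, so [e] is inserted word-finally. /ambifagoruan/ → ambifagoruane.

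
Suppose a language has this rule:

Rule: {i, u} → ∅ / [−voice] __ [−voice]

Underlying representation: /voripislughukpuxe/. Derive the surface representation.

/i/ is a high vowel flanked by voiceless consonants /p/ and /s/, so it deletes.
/u/ is a high vowel flanked by voiceless consonants /h/ and /k/, so it deletes.
/u/ is a high vowel flanked by voiceless consonants /p/ and /x/, so it deletes.
The other instances of /i/, /u/ do not occur in the required environment and remain unchanged.
Surface form: [voripslughkpxe].

voripslughkpxe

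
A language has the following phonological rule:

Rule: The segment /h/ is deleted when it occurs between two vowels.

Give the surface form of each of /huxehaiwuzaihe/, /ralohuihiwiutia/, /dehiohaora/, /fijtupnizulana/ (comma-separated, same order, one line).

huxeaiwuzaie, ralouiiwiutia, deioaora, fijtupnizulana

/huxehaiwuzaihe/: /h/ occurs between vowels /e/ and /a/, so it deletes. /h/ occurs between vowels /i/ and /e/, so it deletes. → [huxeaiwuzaie].
/ralohuihiwiutia/: /h/ occurs between vowels /o/ and /u/, so it deletes. /h/ occurs between vowels /i/ and /i/, so it deletes. → [ralouiiwiutia].
/dehiohaora/: /h/ occurs between vowels /e/ and /i/, so it deletes. /h/ occurs between vowels /o/ and /a/, so it deletes. → [deioaora].
/fijtupnizulana/: the rule's environment is not met; surfaces unchanged as [fijtupnizulana].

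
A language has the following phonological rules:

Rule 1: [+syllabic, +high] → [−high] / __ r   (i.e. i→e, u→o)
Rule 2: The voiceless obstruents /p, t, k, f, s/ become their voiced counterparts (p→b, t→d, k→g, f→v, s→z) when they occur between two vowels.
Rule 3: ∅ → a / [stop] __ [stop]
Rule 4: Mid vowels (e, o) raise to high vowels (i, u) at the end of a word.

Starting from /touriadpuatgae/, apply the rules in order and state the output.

tooriadapuatagai

Rule 1 (pre-rhotic lowering): /u/ is a high vowel immediately before /r/, so it lowers to [o]. /touriadpuatgae/ → tooriadpuatgae.
Rule 2 (intervocalic voicing): no segment meets the environment; /tooriadpuatgae/ is unchanged.
Rule 3 (stop-cluster a-epenthesis): /d/ and /p/ form a stop–stop cluster, so [a] is inserted between them. /t/ and /g/ form a stop–stop cluster, so [a] is inserted between them. /tooriadpuatgae/ → tooriadapuatagae.
Rule 4 (final vowel raising): /e/ is a mid vowel in word-final position, so it raises to [i]. /tooriadapuatagae/ → tooriadapuatagai.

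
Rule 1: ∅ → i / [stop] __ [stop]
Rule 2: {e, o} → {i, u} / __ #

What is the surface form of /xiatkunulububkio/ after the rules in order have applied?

Rule 1 (stop-cluster i-epenthesis): /t/ and /k/ form a stop–stop cluster, so [i] is inserted between them. /b/ and /k/ form a stop–stop cluster, so [i] is inserted between them. /xiatkunulububkio/ → xiatikunulububikio.
Rule 2 (final vowel raising): /o/ is a mid vowel in word-final position, so it raises to [u]. /xiatikunulububikio/ → xiatikunulububikiu.

xiatikunulububikiu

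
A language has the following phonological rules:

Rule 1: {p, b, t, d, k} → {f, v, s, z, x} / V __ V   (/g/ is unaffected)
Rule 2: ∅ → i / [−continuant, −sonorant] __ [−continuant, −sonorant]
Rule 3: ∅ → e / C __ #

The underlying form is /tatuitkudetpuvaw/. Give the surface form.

tasuitikuzetipuvawe

Rule 1 (intervocalic spirantization): /t/ is a stop between vowels /a/ and /u/, so it spirantizes to the fricative [s]. /d/ is a stop between vowels /u/ and /e/, so it spirantizes to the fricative [z]. /tatuitkudetpuvaw/ → tasuitkuzetpuvaw.
Rule 2 (stop-cluster i-epenthesis): /t/ and /k/ form a stop–stop cluster, so [i] is inserted between them. /t/ and /p/ form a stop–stop cluster, so [i] is inserted between them. /tasuitkuzetpuvaw/ → tasuitikuzetipuvaw.
Rule 3 (final e-epenthesis): the form ends in the consonant /w/, so [e] is inserted word-finally. /tasuitikuzetipuvaw/ → tasuitikuzetipuvawe.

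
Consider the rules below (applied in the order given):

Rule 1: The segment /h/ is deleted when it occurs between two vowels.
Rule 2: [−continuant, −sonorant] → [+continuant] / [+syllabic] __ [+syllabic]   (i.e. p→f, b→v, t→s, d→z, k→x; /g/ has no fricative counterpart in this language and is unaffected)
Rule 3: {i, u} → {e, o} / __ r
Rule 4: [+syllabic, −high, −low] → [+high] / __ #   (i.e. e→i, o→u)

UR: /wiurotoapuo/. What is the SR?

Rule 1 (intervocalic h-deletion): no segment meets the environment; /wiurotoapuo/ is unchanged.
Rule 2 (intervocalic spirantization): /t/ is a stop between vowels /o/ and /o/, so it spirantizes to the fricative [s]. /p/ is a stop between vowels /a/ and /u/, so it spirantizes to the fricative [f]. /wiurotoapuo/ → wiurosoafuo.
Rule 3 (pre-rhotic lowering): /u/ is a high vowel immediately before /r/, so it lowers to [o]. /wiurosoafuo/ → wiorosoafuo.
Rule 4 (final vowel raising): /o/ is a mid vowel in word-final position, so it raises to [u]. /wiorosoafuo/ → wiorosoafuu.

wiorosoafuu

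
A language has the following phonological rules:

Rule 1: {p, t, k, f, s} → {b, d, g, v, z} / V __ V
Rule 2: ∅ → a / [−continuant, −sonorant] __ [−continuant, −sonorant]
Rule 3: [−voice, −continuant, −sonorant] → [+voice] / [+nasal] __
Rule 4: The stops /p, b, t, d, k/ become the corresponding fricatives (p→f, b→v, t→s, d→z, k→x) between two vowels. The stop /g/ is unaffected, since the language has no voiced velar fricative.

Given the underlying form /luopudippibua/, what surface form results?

luovuzifafivua

Rule 1 (intervocalic voicing): /p/ is a voiceless obstruent between vowels /o/ and /u/, so it voices to [b]. /luopudippibua/ → luobudippibua.
Rule 2 (stop-cluster a-epenthesis): /p/ and /p/ form a stop–stop cluster, so [a] is inserted between them. /luobudippibua/ → luobudipapibua.
Rule 3 (post-nasal voicing): no segment meets the environment; /luobudipapibua/ is unchanged.
Rule 4 (intervocalic spirantization): /b/ is a stop between vowels /o/ and /u/, so it spirantizes to the fricative [v]. /d/ is a stop between vowels /u/ and /i/, so it spirantizes to the fricative [z]. /p/ is a stop between vowels /i/ and /a/, so it spirantizes to the fricative [f]. /p/ is a stop between vowels /a/ and /i/, so it spirantizes to the fricative [f]. /b/ is a stop between vowels /i/ and /u/, so it spirantizes to the fricative [v]. /luobudipapibua/ → luovuzifafivua.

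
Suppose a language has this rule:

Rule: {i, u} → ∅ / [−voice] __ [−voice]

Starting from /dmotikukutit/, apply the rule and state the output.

/i/ is a high vowel flanked by voiceless consonants /t/ and /k/, so it deletes.
/u/ is a high vowel flanked by voiceless consonants /k/ and /k/, so it deletes.
/u/ is a high vowel flanked by voiceless consonants /k/ and /t/, so it deletes.
/i/ is a high vowel flanked by voiceless consonants /t/ and /t/, so it deletes.
Surface form: [dmotkktt].

dmotkktt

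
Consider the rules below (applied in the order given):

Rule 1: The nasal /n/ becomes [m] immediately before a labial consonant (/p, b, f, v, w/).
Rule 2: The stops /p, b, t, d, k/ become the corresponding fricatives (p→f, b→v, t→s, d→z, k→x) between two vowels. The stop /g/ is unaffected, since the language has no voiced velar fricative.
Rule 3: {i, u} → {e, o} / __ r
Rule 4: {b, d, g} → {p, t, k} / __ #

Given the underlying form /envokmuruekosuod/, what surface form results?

emvokmoruexosuot

Rule 1 (nasal place assimilation): /n/ precedes the labial consonant /v/, so it assimilates in place to [m]. /envokmuruekosuod/ → emvokmuruekosuod.
Rule 2 (intervocalic spirantization): /k/ is a stop between vowels /e/ and /o/, so it spirantizes to the fricative [x]. /emvokmuruekosuod/ → emvokmuruexosuod.
Rule 3 (pre-rhotic lowering): /u/ is a high vowel immediately before /r/, so it lowers to [o]. /emvokmuruexosuod/ → emvokmoruexosuod.
Rule 4 (final devoicing): /d/ is a voiced stop in word-final position, so it devoices to [t]. /emvokmoruexosuod/ → emvokmoruexosuot.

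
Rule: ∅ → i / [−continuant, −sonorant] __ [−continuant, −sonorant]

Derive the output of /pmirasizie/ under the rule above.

No segment of /pmirasizie/ meets the structural description of the rule, so the form surfaces unchanged.

pmirasizie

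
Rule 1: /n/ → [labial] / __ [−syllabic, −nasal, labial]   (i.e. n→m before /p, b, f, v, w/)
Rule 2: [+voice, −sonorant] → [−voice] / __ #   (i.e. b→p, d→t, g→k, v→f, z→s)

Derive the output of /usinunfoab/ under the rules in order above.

usinumfoap

Rule 1 (nasal place assimilation): /n/ precedes the labial consonant /f/, so it assimilates in place to [m]. /usinunfoab/ → usinumfoab.
Rule 2 (final devoicing): /b/ is a voiced obstruent in word-final position, so it devoices to [p]. /usinumfoab/ → usinumfoap.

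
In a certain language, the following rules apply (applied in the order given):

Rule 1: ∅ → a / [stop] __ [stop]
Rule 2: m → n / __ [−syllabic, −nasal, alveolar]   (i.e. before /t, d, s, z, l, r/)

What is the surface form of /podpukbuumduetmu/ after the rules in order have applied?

podapukabuunduetmu

Rule 1 (stop-cluster a-epenthesis): /d/ and /p/ form a stop–stop cluster, so [a] is inserted between them. /k/ and /b/ form a stop–stop cluster, so [a] is inserted between them. /podpukbuumduetmu/ → podapukabuumduetmu.
Rule 2 (nasal place assimilation): /m/ precedes the alveolar consonant /d/, so it assimilates in place to [n]. /podapukabuumduetmu/ → podapukabuunduetmu.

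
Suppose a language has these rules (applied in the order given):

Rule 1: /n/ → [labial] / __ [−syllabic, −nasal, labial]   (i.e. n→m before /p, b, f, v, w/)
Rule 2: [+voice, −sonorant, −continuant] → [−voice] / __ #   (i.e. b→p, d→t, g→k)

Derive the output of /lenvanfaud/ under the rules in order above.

Rule 1 (nasal place assimilation): /n/ precedes the labial consonant /v/, so it assimilates in place to [m]. /n/ precedes the labial consonant /f/, so it assimilates in place to [m]. /lenvanfaud/ → lemvamfaud.
Rule 2 (final devoicing): /d/ is a voiced stop in word-final position, so it devoices to [t]. /lemvamfaud/ → lemvamfaut.

lemvamfaut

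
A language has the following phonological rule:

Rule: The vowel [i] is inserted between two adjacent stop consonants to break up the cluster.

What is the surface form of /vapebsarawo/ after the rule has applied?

No segment of /vapebsarawo/ meets the structural description of the rule, so the form surfaces unchanged.

vapebsarawo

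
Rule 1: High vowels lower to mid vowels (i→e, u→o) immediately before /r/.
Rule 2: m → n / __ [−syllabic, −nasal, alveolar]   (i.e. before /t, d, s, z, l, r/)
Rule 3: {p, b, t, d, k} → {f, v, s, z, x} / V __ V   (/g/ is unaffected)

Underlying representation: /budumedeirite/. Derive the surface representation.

buzumezeerise

Rule 1 (pre-rhotic lowering): /i/ is a high vowel immediately before /r/, so it lowers to [e]. /budumedeirite/ → budumedeerite.
Rule 2 (nasal place assimilation): no segment meets the environment; /budumedeerite/ is unchanged.
Rule 3 (intervocalic spirantization): /d/ is a stop between vowels /u/ and /u/, so it spirantizes to the fricative [z]. /d/ is a stop between vowels /e/ and /e/, so it spirantizes to the fricative [z]. /t/ is a stop between vowels /i/ and /e/, so it spirantizes to the fricative [s]. /budumedeerite/ → buzumezeerise.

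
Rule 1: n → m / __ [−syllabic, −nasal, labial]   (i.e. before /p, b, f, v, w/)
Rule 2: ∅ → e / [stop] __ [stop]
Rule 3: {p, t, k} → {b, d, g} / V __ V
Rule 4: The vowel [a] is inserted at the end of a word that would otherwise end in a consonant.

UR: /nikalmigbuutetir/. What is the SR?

Rule 1 (nasal place assimilation): no segment meets the environment; /nikalmigbuutetir/ is unchanged.
Rule 2 (stop-cluster e-epenthesis): /g/ and /b/ form a stop–stop cluster, so [e] is inserted between them. /nikalmigbuutetir/ → nikalmigebuutetir.
Rule 3 (intervocalic voicing): /k/ is a voiceless stop between vowels /i/ and /a/, so it voices to [g]. /t/ is a voiceless stop between vowels /u/ and /e/, so it voices to [d]. /t/ is a voiceless stop between vowels /e/ and /i/, so it voices to [d]. /nikalmigebuutetir/ → nigalmigebuudedir.
Rule 4 (final a-epenthesis): the form ends in the consonant /r/, so [a] is inserted word-finally. /nigalmigebuudedir/ → nigalmigebuudedira.

nigalmigebuudedira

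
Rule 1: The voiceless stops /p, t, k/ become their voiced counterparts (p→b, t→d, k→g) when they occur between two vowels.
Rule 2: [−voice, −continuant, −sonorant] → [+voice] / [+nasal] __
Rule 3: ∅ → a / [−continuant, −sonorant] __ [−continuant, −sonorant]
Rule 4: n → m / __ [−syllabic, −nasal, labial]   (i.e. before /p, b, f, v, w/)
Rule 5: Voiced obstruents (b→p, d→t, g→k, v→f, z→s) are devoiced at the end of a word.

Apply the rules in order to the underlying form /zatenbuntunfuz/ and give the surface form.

Rule 1 (intervocalic voicing): /t/ is a voiceless stop between vowels /a/ and /e/, so it voices to [d]. /zatenbuntunfuz/ → zadenbuntunfuz.
Rule 2 (post-nasal voicing): /t/ is a voiceless stop immediately after the nasal /n/, so it voices to [d]. /zadenbuntunfuz/ → zadenbundunfuz.
Rule 3 (stop-cluster a-epenthesis): no segment meets the environment; /zadenbundunfuz/ is unchanged.
Rule 4 (nasal place assimilation): /n/ precedes the labial consonant /b/, so it assimilates in place to [m]. /n/ precedes the labial consonant /f/, so it assimilates in place to [m]. /zadenbundunfuz/ → zadembundumfuz.
Rule 5 (final devoicing): /z/ is a voiced obstruent in word-final position, so it devoices to [s]. /zadembundumfuz/ → zadembundumfus.

zadembundumfus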